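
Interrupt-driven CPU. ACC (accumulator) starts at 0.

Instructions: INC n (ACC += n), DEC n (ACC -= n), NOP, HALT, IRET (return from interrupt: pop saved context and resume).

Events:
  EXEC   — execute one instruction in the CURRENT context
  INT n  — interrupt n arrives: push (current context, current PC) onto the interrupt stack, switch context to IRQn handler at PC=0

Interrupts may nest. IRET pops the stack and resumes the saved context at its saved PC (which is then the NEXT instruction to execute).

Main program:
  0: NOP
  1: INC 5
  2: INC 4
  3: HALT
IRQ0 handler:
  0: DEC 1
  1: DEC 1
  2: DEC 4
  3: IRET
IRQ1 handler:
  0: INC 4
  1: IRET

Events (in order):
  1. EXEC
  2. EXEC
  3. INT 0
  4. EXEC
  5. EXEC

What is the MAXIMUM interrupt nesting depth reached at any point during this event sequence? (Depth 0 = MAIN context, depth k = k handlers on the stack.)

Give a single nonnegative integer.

Event 1 (EXEC): [MAIN] PC=0: NOP [depth=0]
Event 2 (EXEC): [MAIN] PC=1: INC 5 -> ACC=5 [depth=0]
Event 3 (INT 0): INT 0 arrives: push (MAIN, PC=2), enter IRQ0 at PC=0 (depth now 1) [depth=1]
Event 4 (EXEC): [IRQ0] PC=0: DEC 1 -> ACC=4 [depth=1]
Event 5 (EXEC): [IRQ0] PC=1: DEC 1 -> ACC=3 [depth=1]
Max depth observed: 1

Answer: 1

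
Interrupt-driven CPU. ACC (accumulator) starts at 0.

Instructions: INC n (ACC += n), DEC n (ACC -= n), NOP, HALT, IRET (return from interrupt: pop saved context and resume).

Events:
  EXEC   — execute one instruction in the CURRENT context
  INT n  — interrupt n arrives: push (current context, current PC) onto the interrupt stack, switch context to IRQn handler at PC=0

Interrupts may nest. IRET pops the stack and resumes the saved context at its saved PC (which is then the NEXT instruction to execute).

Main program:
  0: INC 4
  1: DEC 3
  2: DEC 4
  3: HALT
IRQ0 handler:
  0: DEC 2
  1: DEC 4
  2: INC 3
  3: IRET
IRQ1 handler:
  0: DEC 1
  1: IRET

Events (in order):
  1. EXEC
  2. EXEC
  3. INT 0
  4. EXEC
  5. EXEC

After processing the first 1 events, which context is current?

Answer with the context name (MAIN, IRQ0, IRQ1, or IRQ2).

Event 1 (EXEC): [MAIN] PC=0: INC 4 -> ACC=4

Answer: MAIN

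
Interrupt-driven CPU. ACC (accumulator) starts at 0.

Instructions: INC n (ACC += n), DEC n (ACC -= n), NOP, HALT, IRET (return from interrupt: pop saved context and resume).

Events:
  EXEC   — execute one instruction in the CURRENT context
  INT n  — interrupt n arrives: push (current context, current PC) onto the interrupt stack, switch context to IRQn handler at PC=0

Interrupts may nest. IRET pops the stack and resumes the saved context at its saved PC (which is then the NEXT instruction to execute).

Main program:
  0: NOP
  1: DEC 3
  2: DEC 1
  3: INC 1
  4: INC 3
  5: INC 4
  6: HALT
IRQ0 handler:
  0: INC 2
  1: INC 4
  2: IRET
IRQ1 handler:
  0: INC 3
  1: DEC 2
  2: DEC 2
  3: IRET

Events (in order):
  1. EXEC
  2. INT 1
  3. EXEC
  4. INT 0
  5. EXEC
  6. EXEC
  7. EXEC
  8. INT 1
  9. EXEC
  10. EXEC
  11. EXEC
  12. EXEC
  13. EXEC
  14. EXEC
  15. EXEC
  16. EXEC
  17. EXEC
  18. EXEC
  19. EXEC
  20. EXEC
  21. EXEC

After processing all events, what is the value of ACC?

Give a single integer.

Answer: 8

Derivation:
Event 1 (EXEC): [MAIN] PC=0: NOP
Event 2 (INT 1): INT 1 arrives: push (MAIN, PC=1), enter IRQ1 at PC=0 (depth now 1)
Event 3 (EXEC): [IRQ1] PC=0: INC 3 -> ACC=3
Event 4 (INT 0): INT 0 arrives: push (IRQ1, PC=1), enter IRQ0 at PC=0 (depth now 2)
Event 5 (EXEC): [IRQ0] PC=0: INC 2 -> ACC=5
Event 6 (EXEC): [IRQ0] PC=1: INC 4 -> ACC=9
Event 7 (EXEC): [IRQ0] PC=2: IRET -> resume IRQ1 at PC=1 (depth now 1)
Event 8 (INT 1): INT 1 arrives: push (IRQ1, PC=1), enter IRQ1 at PC=0 (depth now 2)
Event 9 (EXEC): [IRQ1] PC=0: INC 3 -> ACC=12
Event 10 (EXEC): [IRQ1] PC=1: DEC 2 -> ACC=10
Event 11 (EXEC): [IRQ1] PC=2: DEC 2 -> ACC=8
Event 12 (EXEC): [IRQ1] PC=3: IRET -> resume IRQ1 at PC=1 (depth now 1)
Event 13 (EXEC): [IRQ1] PC=1: DEC 2 -> ACC=6
Event 14 (EXEC): [IRQ1] PC=2: DEC 2 -> ACC=4
Event 15 (EXEC): [IRQ1] PC=3: IRET -> resume MAIN at PC=1 (depth now 0)
Event 16 (EXEC): [MAIN] PC=1: DEC 3 -> ACC=1
Event 17 (EXEC): [MAIN] PC=2: DEC 1 -> ACC=0
Event 18 (EXEC): [MAIN] PC=3: INC 1 -> ACC=1
Event 19 (EXEC): [MAIN] PC=4: INC 3 -> ACC=4
Event 20 (EXEC): [MAIN] PC=5: INC 4 -> ACC=8
Event 21 (EXEC): [MAIN] PC=6: HALT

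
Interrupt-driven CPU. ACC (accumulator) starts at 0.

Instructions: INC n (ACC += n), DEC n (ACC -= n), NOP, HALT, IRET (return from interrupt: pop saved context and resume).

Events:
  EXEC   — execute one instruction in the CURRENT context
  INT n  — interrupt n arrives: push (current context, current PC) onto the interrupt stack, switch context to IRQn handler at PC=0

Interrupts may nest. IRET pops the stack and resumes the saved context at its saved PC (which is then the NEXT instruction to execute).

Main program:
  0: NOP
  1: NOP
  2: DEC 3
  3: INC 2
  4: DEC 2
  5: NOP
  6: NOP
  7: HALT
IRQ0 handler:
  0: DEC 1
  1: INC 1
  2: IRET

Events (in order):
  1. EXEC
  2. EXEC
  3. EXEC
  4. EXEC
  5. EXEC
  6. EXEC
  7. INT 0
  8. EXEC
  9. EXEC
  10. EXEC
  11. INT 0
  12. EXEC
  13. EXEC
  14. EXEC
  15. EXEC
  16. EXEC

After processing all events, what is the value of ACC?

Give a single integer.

Event 1 (EXEC): [MAIN] PC=0: NOP
Event 2 (EXEC): [MAIN] PC=1: NOP
Event 3 (EXEC): [MAIN] PC=2: DEC 3 -> ACC=-3
Event 4 (EXEC): [MAIN] PC=3: INC 2 -> ACC=-1
Event 5 (EXEC): [MAIN] PC=4: DEC 2 -> ACC=-3
Event 6 (EXEC): [MAIN] PC=5: NOP
Event 7 (INT 0): INT 0 arrives: push (MAIN, PC=6), enter IRQ0 at PC=0 (depth now 1)
Event 8 (EXEC): [IRQ0] PC=0: DEC 1 -> ACC=-4
Event 9 (EXEC): [IRQ0] PC=1: INC 1 -> ACC=-3
Event 10 (EXEC): [IRQ0] PC=2: IRET -> resume MAIN at PC=6 (depth now 0)
Event 11 (INT 0): INT 0 arrives: push (MAIN, PC=6), enter IRQ0 at PC=0 (depth now 1)
Event 12 (EXEC): [IRQ0] PC=0: DEC 1 -> ACC=-4
Event 13 (EXEC): [IRQ0] PC=1: INC 1 -> ACC=-3
Event 14 (EXEC): [IRQ0] PC=2: IRET -> resume MAIN at PC=6 (depth now 0)
Event 15 (EXEC): [MAIN] PC=6: NOP
Event 16 (EXEC): [MAIN] PC=7: HALT

Answer: -3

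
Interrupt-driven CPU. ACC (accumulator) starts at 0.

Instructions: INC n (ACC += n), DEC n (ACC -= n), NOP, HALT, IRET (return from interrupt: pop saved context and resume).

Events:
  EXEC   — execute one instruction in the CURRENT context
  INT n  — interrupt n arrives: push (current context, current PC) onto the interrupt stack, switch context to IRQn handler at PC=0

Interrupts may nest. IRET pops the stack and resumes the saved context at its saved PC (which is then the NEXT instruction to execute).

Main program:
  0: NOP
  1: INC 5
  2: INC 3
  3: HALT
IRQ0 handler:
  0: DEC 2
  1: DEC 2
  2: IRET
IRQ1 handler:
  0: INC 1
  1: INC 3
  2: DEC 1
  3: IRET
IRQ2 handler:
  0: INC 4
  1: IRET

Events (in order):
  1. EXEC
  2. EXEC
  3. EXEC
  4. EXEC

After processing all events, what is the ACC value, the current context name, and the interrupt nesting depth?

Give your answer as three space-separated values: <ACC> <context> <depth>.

Answer: 8 MAIN 0

Derivation:
Event 1 (EXEC): [MAIN] PC=0: NOP
Event 2 (EXEC): [MAIN] PC=1: INC 5 -> ACC=5
Event 3 (EXEC): [MAIN] PC=2: INC 3 -> ACC=8
Event 4 (EXEC): [MAIN] PC=3: HALT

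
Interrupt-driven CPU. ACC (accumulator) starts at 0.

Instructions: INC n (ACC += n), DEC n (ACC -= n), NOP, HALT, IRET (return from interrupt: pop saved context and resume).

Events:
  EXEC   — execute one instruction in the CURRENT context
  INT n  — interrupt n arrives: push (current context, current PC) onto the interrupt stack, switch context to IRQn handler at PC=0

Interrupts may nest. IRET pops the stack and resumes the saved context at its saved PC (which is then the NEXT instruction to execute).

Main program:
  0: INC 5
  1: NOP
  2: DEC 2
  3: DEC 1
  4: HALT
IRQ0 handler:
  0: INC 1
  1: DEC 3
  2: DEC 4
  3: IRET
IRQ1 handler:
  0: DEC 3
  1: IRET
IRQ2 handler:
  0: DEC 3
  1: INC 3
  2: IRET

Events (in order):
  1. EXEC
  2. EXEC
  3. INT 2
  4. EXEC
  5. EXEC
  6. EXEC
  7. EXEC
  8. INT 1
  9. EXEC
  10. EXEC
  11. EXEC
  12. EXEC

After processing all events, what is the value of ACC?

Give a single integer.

Answer: -1

Derivation:
Event 1 (EXEC): [MAIN] PC=0: INC 5 -> ACC=5
Event 2 (EXEC): [MAIN] PC=1: NOP
Event 3 (INT 2): INT 2 arrives: push (MAIN, PC=2), enter IRQ2 at PC=0 (depth now 1)
Event 4 (EXEC): [IRQ2] PC=0: DEC 3 -> ACC=2
Event 5 (EXEC): [IRQ2] PC=1: INC 3 -> ACC=5
Event 6 (EXEC): [IRQ2] PC=2: IRET -> resume MAIN at PC=2 (depth now 0)
Event 7 (EXEC): [MAIN] PC=2: DEC 2 -> ACC=3
Event 8 (INT 1): INT 1 arrives: push (MAIN, PC=3), enter IRQ1 at PC=0 (depth now 1)
Event 9 (EXEC): [IRQ1] PC=0: DEC 3 -> ACC=0
Event 10 (EXEC): [IRQ1] PC=1: IRET -> resume MAIN at PC=3 (depth now 0)
Event 11 (EXEC): [MAIN] PC=3: DEC 1 -> ACC=-1
Event 12 (EXEC): [MAIN] PC=4: HALT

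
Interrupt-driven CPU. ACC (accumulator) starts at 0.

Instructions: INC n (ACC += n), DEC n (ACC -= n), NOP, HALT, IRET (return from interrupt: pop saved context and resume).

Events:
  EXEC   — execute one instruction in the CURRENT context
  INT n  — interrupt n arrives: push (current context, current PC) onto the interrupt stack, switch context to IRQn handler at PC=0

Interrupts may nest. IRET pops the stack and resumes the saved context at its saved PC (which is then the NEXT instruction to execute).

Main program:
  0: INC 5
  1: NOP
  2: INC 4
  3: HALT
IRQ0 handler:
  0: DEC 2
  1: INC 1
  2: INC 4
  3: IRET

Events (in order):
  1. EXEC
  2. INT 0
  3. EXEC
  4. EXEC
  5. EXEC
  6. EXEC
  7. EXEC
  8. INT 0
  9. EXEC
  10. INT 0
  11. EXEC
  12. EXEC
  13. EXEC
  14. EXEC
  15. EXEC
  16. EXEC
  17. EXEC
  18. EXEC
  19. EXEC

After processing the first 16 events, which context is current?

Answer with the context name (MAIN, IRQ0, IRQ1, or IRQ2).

Answer: IRQ0

Derivation:
Event 1 (EXEC): [MAIN] PC=0: INC 5 -> ACC=5
Event 2 (INT 0): INT 0 arrives: push (MAIN, PC=1), enter IRQ0 at PC=0 (depth now 1)
Event 3 (EXEC): [IRQ0] PC=0: DEC 2 -> ACC=3
Event 4 (EXEC): [IRQ0] PC=1: INC 1 -> ACC=4
Event 5 (EXEC): [IRQ0] PC=2: INC 4 -> ACC=8
Event 6 (EXEC): [IRQ0] PC=3: IRET -> resume MAIN at PC=1 (depth now 0)
Event 7 (EXEC): [MAIN] PC=1: NOP
Event 8 (INT 0): INT 0 arrives: push (MAIN, PC=2), enter IRQ0 at PC=0 (depth now 1)
Event 9 (EXEC): [IRQ0] PC=0: DEC 2 -> ACC=6
Event 10 (INT 0): INT 0 arrives: push (IRQ0, PC=1), enter IRQ0 at PC=0 (depth now 2)
Event 11 (EXEC): [IRQ0] PC=0: DEC 2 -> ACC=4
Event 12 (EXEC): [IRQ0] PC=1: INC 1 -> ACC=5
Event 13 (EXEC): [IRQ0] PC=2: INC 4 -> ACC=9
Event 14 (EXEC): [IRQ0] PC=3: IRET -> resume IRQ0 at PC=1 (depth now 1)
Event 15 (EXEC): [IRQ0] PC=1: INC 1 -> ACC=10
Event 16 (EXEC): [IRQ0] PC=2: INC 4 -> ACC=14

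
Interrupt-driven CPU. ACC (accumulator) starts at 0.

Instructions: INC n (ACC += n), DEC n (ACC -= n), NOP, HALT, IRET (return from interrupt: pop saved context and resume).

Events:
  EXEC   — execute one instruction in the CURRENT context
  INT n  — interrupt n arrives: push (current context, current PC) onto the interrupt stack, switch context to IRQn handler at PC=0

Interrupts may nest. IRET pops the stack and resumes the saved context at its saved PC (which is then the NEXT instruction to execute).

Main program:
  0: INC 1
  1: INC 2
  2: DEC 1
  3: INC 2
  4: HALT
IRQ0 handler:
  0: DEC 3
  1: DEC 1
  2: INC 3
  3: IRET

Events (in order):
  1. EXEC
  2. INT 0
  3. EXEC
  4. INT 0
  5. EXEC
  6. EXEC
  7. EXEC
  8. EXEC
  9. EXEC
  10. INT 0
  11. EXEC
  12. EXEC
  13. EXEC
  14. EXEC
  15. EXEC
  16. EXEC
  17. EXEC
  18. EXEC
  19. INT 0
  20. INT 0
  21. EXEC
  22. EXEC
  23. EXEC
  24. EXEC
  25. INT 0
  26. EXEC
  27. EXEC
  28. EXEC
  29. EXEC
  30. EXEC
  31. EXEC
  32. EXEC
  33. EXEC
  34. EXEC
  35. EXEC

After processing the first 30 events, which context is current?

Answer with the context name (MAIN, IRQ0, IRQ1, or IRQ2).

Event 1 (EXEC): [MAIN] PC=0: INC 1 -> ACC=1
Event 2 (INT 0): INT 0 arrives: push (MAIN, PC=1), enter IRQ0 at PC=0 (depth now 1)
Event 3 (EXEC): [IRQ0] PC=0: DEC 3 -> ACC=-2
Event 4 (INT 0): INT 0 arrives: push (IRQ0, PC=1), enter IRQ0 at PC=0 (depth now 2)
Event 5 (EXEC): [IRQ0] PC=0: DEC 3 -> ACC=-5
Event 6 (EXEC): [IRQ0] PC=1: DEC 1 -> ACC=-6
Event 7 (EXEC): [IRQ0] PC=2: INC 3 -> ACC=-3
Event 8 (EXEC): [IRQ0] PC=3: IRET -> resume IRQ0 at PC=1 (depth now 1)
Event 9 (EXEC): [IRQ0] PC=1: DEC 1 -> ACC=-4
Event 10 (INT 0): INT 0 arrives: push (IRQ0, PC=2), enter IRQ0 at PC=0 (depth now 2)
Event 11 (EXEC): [IRQ0] PC=0: DEC 3 -> ACC=-7
Event 12 (EXEC): [IRQ0] PC=1: DEC 1 -> ACC=-8
Event 13 (EXEC): [IRQ0] PC=2: INC 3 -> ACC=-5
Event 14 (EXEC): [IRQ0] PC=3: IRET -> resume IRQ0 at PC=2 (depth now 1)
Event 15 (EXEC): [IRQ0] PC=2: INC 3 -> ACC=-2
Event 16 (EXEC): [IRQ0] PC=3: IRET -> resume MAIN at PC=1 (depth now 0)
Event 17 (EXEC): [MAIN] PC=1: INC 2 -> ACC=0
Event 18 (EXEC): [MAIN] PC=2: DEC 1 -> ACC=-1
Event 19 (INT 0): INT 0 arrives: push (MAIN, PC=3), enter IRQ0 at PC=0 (depth now 1)
Event 20 (INT 0): INT 0 arrives: push (IRQ0, PC=0), enter IRQ0 at PC=0 (depth now 2)
Event 21 (EXEC): [IRQ0] PC=0: DEC 3 -> ACC=-4
Event 22 (EXEC): [IRQ0] PC=1: DEC 1 -> ACC=-5
Event 23 (EXEC): [IRQ0] PC=2: INC 3 -> ACC=-2
Event 24 (EXEC): [IRQ0] PC=3: IRET -> resume IRQ0 at PC=0 (depth now 1)
Event 25 (INT 0): INT 0 arrives: push (IRQ0, PC=0), enter IRQ0 at PC=0 (depth now 2)
Event 26 (EXEC): [IRQ0] PC=0: DEC 3 -> ACC=-5
Event 27 (EXEC): [IRQ0] PC=1: DEC 1 -> ACC=-6
Event 28 (EXEC): [IRQ0] PC=2: INC 3 -> ACC=-3
Event 29 (EXEC): [IRQ0] PC=3: IRET -> resume IRQ0 at PC=0 (depth now 1)
Event 30 (EXEC): [IRQ0] PC=0: DEC 3 -> ACC=-6

Answer: IRQ0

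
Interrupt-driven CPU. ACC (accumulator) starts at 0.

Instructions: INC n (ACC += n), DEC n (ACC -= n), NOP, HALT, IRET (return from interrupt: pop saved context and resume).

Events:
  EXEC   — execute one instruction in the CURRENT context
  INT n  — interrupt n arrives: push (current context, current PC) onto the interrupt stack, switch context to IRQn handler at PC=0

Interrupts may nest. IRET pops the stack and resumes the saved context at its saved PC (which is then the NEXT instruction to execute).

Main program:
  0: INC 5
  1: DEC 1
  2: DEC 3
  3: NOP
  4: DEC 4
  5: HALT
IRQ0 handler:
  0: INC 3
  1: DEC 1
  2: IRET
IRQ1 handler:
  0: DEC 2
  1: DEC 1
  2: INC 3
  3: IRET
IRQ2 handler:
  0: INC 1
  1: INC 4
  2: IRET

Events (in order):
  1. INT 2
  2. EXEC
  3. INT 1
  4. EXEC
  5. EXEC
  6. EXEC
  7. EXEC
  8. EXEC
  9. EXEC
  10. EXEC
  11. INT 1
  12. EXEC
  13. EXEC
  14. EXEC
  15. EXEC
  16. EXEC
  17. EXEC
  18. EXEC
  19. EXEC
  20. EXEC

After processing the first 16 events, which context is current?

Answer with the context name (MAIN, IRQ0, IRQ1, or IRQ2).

Answer: MAIN

Derivation:
Event 1 (INT 2): INT 2 arrives: push (MAIN, PC=0), enter IRQ2 at PC=0 (depth now 1)
Event 2 (EXEC): [IRQ2] PC=0: INC 1 -> ACC=1
Event 3 (INT 1): INT 1 arrives: push (IRQ2, PC=1), enter IRQ1 at PC=0 (depth now 2)
Event 4 (EXEC): [IRQ1] PC=0: DEC 2 -> ACC=-1
Event 5 (EXEC): [IRQ1] PC=1: DEC 1 -> ACC=-2
Event 6 (EXEC): [IRQ1] PC=2: INC 3 -> ACC=1
Event 7 (EXEC): [IRQ1] PC=3: IRET -> resume IRQ2 at PC=1 (depth now 1)
Event 8 (EXEC): [IRQ2] PC=1: INC 4 -> ACC=5
Event 9 (EXEC): [IRQ2] PC=2: IRET -> resume MAIN at PC=0 (depth now 0)
Event 10 (EXEC): [MAIN] PC=0: INC 5 -> ACC=10
Event 11 (INT 1): INT 1 arrives: push (MAIN, PC=1), enter IRQ1 at PC=0 (depth now 1)
Event 12 (EXEC): [IRQ1] PC=0: DEC 2 -> ACC=8
Event 13 (EXEC): [IRQ1] PC=1: DEC 1 -> ACC=7
Event 14 (EXEC): [IRQ1] PC=2: INC 3 -> ACC=10
Event 15 (EXEC): [IRQ1] PC=3: IRET -> resume MAIN at PC=1 (depth now 0)
Event 16 (EXEC): [MAIN] PC=1: DEC 1 -> ACC=9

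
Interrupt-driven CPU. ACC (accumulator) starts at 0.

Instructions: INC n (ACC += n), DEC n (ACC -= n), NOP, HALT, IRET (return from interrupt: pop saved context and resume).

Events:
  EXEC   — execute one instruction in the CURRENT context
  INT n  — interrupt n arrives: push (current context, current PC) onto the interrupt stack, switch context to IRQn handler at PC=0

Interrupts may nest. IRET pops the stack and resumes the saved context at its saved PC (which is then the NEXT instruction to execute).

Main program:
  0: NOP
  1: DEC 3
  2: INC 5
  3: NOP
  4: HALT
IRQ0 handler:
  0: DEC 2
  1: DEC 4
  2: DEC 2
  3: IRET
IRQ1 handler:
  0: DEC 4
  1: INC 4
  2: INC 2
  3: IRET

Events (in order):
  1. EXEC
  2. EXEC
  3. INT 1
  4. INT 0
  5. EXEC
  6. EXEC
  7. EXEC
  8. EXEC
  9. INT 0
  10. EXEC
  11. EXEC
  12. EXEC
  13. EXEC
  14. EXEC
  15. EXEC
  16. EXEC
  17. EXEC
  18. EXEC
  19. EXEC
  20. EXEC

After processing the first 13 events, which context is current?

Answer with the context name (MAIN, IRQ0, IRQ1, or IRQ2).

Event 1 (EXEC): [MAIN] PC=0: NOP
Event 2 (EXEC): [MAIN] PC=1: DEC 3 -> ACC=-3
Event 3 (INT 1): INT 1 arrives: push (MAIN, PC=2), enter IRQ1 at PC=0 (depth now 1)
Event 4 (INT 0): INT 0 arrives: push (IRQ1, PC=0), enter IRQ0 at PC=0 (depth now 2)
Event 5 (EXEC): [IRQ0] PC=0: DEC 2 -> ACC=-5
Event 6 (EXEC): [IRQ0] PC=1: DEC 4 -> ACC=-9
Event 7 (EXEC): [IRQ0] PC=2: DEC 2 -> ACC=-11
Event 8 (EXEC): [IRQ0] PC=3: IRET -> resume IRQ1 at PC=0 (depth now 1)
Event 9 (INT 0): INT 0 arrives: push (IRQ1, PC=0), enter IRQ0 at PC=0 (depth now 2)
Event 10 (EXEC): [IRQ0] PC=0: DEC 2 -> ACC=-13
Event 11 (EXEC): [IRQ0] PC=1: DEC 4 -> ACC=-17
Event 12 (EXEC): [IRQ0] PC=2: DEC 2 -> ACC=-19
Event 13 (EXEC): [IRQ0] PC=3: IRET -> resume IRQ1 at PC=0 (depth now 1)

Answer: IRQ1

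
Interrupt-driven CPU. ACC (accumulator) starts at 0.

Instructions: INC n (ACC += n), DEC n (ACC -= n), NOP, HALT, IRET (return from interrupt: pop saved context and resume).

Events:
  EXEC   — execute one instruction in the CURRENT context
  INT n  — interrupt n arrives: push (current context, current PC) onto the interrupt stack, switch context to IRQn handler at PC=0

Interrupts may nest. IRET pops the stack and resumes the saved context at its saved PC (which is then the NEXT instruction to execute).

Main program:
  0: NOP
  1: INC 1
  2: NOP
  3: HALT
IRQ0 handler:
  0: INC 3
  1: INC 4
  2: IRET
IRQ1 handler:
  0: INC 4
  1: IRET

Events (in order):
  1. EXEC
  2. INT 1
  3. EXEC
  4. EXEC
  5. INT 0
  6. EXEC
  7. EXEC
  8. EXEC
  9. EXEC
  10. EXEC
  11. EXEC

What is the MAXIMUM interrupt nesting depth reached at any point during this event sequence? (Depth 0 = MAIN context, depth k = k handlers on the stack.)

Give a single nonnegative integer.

Answer: 1

Derivation:
Event 1 (EXEC): [MAIN] PC=0: NOP [depth=0]
Event 2 (INT 1): INT 1 arrives: push (MAIN, PC=1), enter IRQ1 at PC=0 (depth now 1) [depth=1]
Event 3 (EXEC): [IRQ1] PC=0: INC 4 -> ACC=4 [depth=1]
Event 4 (EXEC): [IRQ1] PC=1: IRET -> resume MAIN at PC=1 (depth now 0) [depth=0]
Event 5 (INT 0): INT 0 arrives: push (MAIN, PC=1), enter IRQ0 at PC=0 (depth now 1) [depth=1]
Event 6 (EXEC): [IRQ0] PC=0: INC 3 -> ACC=7 [depth=1]
Event 7 (EXEC): [IRQ0] PC=1: INC 4 -> ACC=11 [depth=1]
Event 8 (EXEC): [IRQ0] PC=2: IRET -> resume MAIN at PC=1 (depth now 0) [depth=0]
Event 9 (EXEC): [MAIN] PC=1: INC 1 -> ACC=12 [depth=0]
Event 10 (EXEC): [MAIN] PC=2: NOP [depth=0]
Event 11 (EXEC): [MAIN] PC=3: HALT [depth=0]
Max depth observed: 1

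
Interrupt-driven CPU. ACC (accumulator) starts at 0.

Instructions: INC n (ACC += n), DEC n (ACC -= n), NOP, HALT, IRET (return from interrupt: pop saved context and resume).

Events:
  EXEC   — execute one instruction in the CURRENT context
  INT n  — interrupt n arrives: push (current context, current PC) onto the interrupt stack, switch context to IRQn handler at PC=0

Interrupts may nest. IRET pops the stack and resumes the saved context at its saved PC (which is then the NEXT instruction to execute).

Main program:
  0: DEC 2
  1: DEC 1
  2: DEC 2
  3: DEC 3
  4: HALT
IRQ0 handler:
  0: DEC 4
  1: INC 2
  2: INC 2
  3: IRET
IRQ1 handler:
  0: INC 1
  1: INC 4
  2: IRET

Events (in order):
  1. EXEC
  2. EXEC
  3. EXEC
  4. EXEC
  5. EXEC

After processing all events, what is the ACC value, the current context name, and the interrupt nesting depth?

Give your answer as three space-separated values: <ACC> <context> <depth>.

Answer: -8 MAIN 0

Derivation:
Event 1 (EXEC): [MAIN] PC=0: DEC 2 -> ACC=-2
Event 2 (EXEC): [MAIN] PC=1: DEC 1 -> ACC=-3
Event 3 (EXEC): [MAIN] PC=2: DEC 2 -> ACC=-5
Event 4 (EXEC): [MAIN] PC=3: DEC 3 -> ACC=-8
Event 5 (EXEC): [MAIN] PC=4: HALT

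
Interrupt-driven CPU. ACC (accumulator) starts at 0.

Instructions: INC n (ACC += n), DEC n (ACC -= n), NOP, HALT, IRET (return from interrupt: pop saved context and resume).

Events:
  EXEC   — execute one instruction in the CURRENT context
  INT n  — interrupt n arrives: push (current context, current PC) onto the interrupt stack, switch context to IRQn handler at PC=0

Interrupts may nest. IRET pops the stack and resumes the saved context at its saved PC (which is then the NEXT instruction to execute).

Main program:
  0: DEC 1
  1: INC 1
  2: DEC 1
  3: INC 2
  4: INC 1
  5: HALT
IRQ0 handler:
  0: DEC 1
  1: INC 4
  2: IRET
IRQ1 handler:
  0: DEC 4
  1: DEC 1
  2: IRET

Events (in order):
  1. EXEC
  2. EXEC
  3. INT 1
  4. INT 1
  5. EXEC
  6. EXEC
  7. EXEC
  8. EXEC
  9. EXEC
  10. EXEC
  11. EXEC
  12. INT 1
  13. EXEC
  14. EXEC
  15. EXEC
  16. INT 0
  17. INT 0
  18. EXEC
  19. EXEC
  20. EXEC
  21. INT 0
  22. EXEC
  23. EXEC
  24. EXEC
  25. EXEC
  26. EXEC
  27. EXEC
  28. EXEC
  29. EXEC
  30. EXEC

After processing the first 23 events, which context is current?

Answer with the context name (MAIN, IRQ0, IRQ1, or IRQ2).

Answer: IRQ0

Derivation:
Event 1 (EXEC): [MAIN] PC=0: DEC 1 -> ACC=-1
Event 2 (EXEC): [MAIN] PC=1: INC 1 -> ACC=0
Event 3 (INT 1): INT 1 arrives: push (MAIN, PC=2), enter IRQ1 at PC=0 (depth now 1)
Event 4 (INT 1): INT 1 arrives: push (IRQ1, PC=0), enter IRQ1 at PC=0 (depth now 2)
Event 5 (EXEC): [IRQ1] PC=0: DEC 4 -> ACC=-4
Event 6 (EXEC): [IRQ1] PC=1: DEC 1 -> ACC=-5
Event 7 (EXEC): [IRQ1] PC=2: IRET -> resume IRQ1 at PC=0 (depth now 1)
Event 8 (EXEC): [IRQ1] PC=0: DEC 4 -> ACC=-9
Event 9 (EXEC): [IRQ1] PC=1: DEC 1 -> ACC=-10
Event 10 (EXEC): [IRQ1] PC=2: IRET -> resume MAIN at PC=2 (depth now 0)
Event 11 (EXEC): [MAIN] PC=2: DEC 1 -> ACC=-11
Event 12 (INT 1): INT 1 arrives: push (MAIN, PC=3), enter IRQ1 at PC=0 (depth now 1)
Event 13 (EXEC): [IRQ1] PC=0: DEC 4 -> ACC=-15
Event 14 (EXEC): [IRQ1] PC=1: DEC 1 -> ACC=-16
Event 15 (EXEC): [IRQ1] PC=2: IRET -> resume MAIN at PC=3 (depth now 0)
Event 16 (INT 0): INT 0 arrives: push (MAIN, PC=3), enter IRQ0 at PC=0 (depth now 1)
Event 17 (INT 0): INT 0 arrives: push (IRQ0, PC=0), enter IRQ0 at PC=0 (depth now 2)
Event 18 (EXEC): [IRQ0] PC=0: DEC 1 -> ACC=-17
Event 19 (EXEC): [IRQ0] PC=1: INC 4 -> ACC=-13
Event 20 (EXEC): [IRQ0] PC=2: IRET -> resume IRQ0 at PC=0 (depth now 1)
Event 21 (INT 0): INT 0 arrives: push (IRQ0, PC=0), enter IRQ0 at PC=0 (depth now 2)
Event 22 (EXEC): [IRQ0] PC=0: DEC 1 -> ACC=-14
Event 23 (EXEC): [IRQ0] PC=1: INC 4 -> ACC=-10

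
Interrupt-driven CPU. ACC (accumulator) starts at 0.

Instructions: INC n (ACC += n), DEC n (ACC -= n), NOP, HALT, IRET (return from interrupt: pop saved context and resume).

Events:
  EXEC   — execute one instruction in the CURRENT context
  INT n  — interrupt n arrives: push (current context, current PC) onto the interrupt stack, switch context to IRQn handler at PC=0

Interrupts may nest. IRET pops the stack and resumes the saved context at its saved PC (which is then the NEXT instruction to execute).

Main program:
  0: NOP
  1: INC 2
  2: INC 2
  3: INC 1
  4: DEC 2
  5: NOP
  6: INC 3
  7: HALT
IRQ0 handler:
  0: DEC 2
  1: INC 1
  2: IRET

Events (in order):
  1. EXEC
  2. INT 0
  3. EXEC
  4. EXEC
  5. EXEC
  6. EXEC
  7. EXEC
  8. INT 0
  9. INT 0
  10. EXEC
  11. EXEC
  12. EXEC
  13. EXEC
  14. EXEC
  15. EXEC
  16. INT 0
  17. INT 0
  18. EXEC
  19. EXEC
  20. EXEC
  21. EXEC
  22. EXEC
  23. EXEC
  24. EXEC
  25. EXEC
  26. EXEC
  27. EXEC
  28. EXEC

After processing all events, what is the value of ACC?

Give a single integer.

Answer: 1

Derivation:
Event 1 (EXEC): [MAIN] PC=0: NOP
Event 2 (INT 0): INT 0 arrives: push (MAIN, PC=1), enter IRQ0 at PC=0 (depth now 1)
Event 3 (EXEC): [IRQ0] PC=0: DEC 2 -> ACC=-2
Event 4 (EXEC): [IRQ0] PC=1: INC 1 -> ACC=-1
Event 5 (EXEC): [IRQ0] PC=2: IRET -> resume MAIN at PC=1 (depth now 0)
Event 6 (EXEC): [MAIN] PC=1: INC 2 -> ACC=1
Event 7 (EXEC): [MAIN] PC=2: INC 2 -> ACC=3
Event 8 (INT 0): INT 0 arrives: push (MAIN, PC=3), enter IRQ0 at PC=0 (depth now 1)
Event 9 (INT 0): INT 0 arrives: push (IRQ0, PC=0), enter IRQ0 at PC=0 (depth now 2)
Event 10 (EXEC): [IRQ0] PC=0: DEC 2 -> ACC=1
Event 11 (EXEC): [IRQ0] PC=1: INC 1 -> ACC=2
Event 12 (EXEC): [IRQ0] PC=2: IRET -> resume IRQ0 at PC=0 (depth now 1)
Event 13 (EXEC): [IRQ0] PC=0: DEC 2 -> ACC=0
Event 14 (EXEC): [IRQ0] PC=1: INC 1 -> ACC=1
Event 15 (EXEC): [IRQ0] PC=2: IRET -> resume MAIN at PC=3 (depth now 0)
Event 16 (INT 0): INT 0 arrives: push (MAIN, PC=3), enter IRQ0 at PC=0 (depth now 1)
Event 17 (INT 0): INT 0 arrives: push (IRQ0, PC=0), enter IRQ0 at PC=0 (depth now 2)
Event 18 (EXEC): [IRQ0] PC=0: DEC 2 -> ACC=-1
Event 19 (EXEC): [IRQ0] PC=1: INC 1 -> ACC=0
Event 20 (EXEC): [IRQ0] PC=2: IRET -> resume IRQ0 at PC=0 (depth now 1)
Event 21 (EXEC): [IRQ0] PC=0: DEC 2 -> ACC=-2
Event 22 (EXEC): [IRQ0] PC=1: INC 1 -> ACC=-1
Event 23 (EXEC): [IRQ0] PC=2: IRET -> resume MAIN at PC=3 (depth now 0)
Event 24 (EXEC): [MAIN] PC=3: INC 1 -> ACC=0
Event 25 (EXEC): [MAIN] PC=4: DEC 2 -> ACC=-2
Event 26 (EXEC): [MAIN] PC=5: NOP
Event 27 (EXEC): [MAIN] PC=6: INC 3 -> ACC=1
Event 28 (EXEC): [MAIN] PC=7: HALT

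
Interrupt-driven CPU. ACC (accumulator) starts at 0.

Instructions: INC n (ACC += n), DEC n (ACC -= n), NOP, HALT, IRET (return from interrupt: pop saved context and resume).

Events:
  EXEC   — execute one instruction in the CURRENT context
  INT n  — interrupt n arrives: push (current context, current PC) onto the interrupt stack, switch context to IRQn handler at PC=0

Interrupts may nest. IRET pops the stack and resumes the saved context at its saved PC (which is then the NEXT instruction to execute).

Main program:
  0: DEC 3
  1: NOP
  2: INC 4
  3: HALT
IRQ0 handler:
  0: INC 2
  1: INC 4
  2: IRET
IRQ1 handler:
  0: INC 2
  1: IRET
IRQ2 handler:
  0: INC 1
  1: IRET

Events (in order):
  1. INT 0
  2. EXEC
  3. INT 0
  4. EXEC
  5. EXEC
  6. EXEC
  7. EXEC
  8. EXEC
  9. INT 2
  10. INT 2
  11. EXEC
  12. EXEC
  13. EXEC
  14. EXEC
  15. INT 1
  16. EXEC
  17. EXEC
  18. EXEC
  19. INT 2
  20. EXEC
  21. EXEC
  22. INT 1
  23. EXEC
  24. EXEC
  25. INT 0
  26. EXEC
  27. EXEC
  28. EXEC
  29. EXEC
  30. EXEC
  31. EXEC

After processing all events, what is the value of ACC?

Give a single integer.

Answer: 26

Derivation:
Event 1 (INT 0): INT 0 arrives: push (MAIN, PC=0), enter IRQ0 at PC=0 (depth now 1)
Event 2 (EXEC): [IRQ0] PC=0: INC 2 -> ACC=2
Event 3 (INT 0): INT 0 arrives: push (IRQ0, PC=1), enter IRQ0 at PC=0 (depth now 2)
Event 4 (EXEC): [IRQ0] PC=0: INC 2 -> ACC=4
Event 5 (EXEC): [IRQ0] PC=1: INC 4 -> ACC=8
Event 6 (EXEC): [IRQ0] PC=2: IRET -> resume IRQ0 at PC=1 (depth now 1)
Event 7 (EXEC): [IRQ0] PC=1: INC 4 -> ACC=12
Event 8 (EXEC): [IRQ0] PC=2: IRET -> resume MAIN at PC=0 (depth now 0)
Event 9 (INT 2): INT 2 arrives: push (MAIN, PC=0), enter IRQ2 at PC=0 (depth now 1)
Event 10 (INT 2): INT 2 arrives: push (IRQ2, PC=0), enter IRQ2 at PC=0 (depth now 2)
Event 11 (EXEC): [IRQ2] PC=0: INC 1 -> ACC=13
Event 12 (EXEC): [IRQ2] PC=1: IRET -> resume IRQ2 at PC=0 (depth now 1)
Event 13 (EXEC): [IRQ2] PC=0: INC 1 -> ACC=14
Event 14 (EXEC): [IRQ2] PC=1: IRET -> resume MAIN at PC=0 (depth now 0)
Event 15 (INT 1): INT 1 arrives: push (MAIN, PC=0), enter IRQ1 at PC=0 (depth now 1)
Event 16 (EXEC): [IRQ1] PC=0: INC 2 -> ACC=16
Event 17 (EXEC): [IRQ1] PC=1: IRET -> resume MAIN at PC=0 (depth now 0)
Event 18 (EXEC): [MAIN] PC=0: DEC 3 -> ACC=13
Event 19 (INT 2): INT 2 arrives: push (MAIN, PC=1), enter IRQ2 at PC=0 (depth now 1)
Event 20 (EXEC): [IRQ2] PC=0: INC 1 -> ACC=14
Event 21 (EXEC): [IRQ2] PC=1: IRET -> resume MAIN at PC=1 (depth now 0)
Event 22 (INT 1): INT 1 arrives: push (MAIN, PC=1), enter IRQ1 at PC=0 (depth now 1)
Event 23 (EXEC): [IRQ1] PC=0: INC 2 -> ACC=16
Event 24 (EXEC): [IRQ1] PC=1: IRET -> resume MAIN at PC=1 (depth now 0)
Event 25 (INT 0): INT 0 arrives: push (MAIN, PC=1), enter IRQ0 at PC=0 (depth now 1)
Event 26 (EXEC): [IRQ0] PC=0: INC 2 -> ACC=18
Event 27 (EXEC): [IRQ0] PC=1: INC 4 -> ACC=22
Event 28 (EXEC): [IRQ0] PC=2: IRET -> resume MAIN at PC=1 (depth now 0)
Event 29 (EXEC): [MAIN] PC=1: NOP
Event 30 (EXEC): [MAIN] PC=2: INC 4 -> ACC=26
Event 31 (EXEC): [MAIN] PC=3: HALT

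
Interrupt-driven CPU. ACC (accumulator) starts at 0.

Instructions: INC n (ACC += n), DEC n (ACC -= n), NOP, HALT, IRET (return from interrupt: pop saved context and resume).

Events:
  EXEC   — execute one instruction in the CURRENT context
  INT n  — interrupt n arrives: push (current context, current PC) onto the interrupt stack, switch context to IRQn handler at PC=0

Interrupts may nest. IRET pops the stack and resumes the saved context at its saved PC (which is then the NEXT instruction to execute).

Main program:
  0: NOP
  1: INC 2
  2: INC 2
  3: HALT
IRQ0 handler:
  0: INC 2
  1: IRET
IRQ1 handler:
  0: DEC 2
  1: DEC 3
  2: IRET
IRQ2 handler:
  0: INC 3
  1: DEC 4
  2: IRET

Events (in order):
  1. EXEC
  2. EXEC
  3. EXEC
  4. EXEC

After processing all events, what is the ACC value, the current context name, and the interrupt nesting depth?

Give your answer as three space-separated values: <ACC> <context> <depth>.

Answer: 4 MAIN 0

Derivation:
Event 1 (EXEC): [MAIN] PC=0: NOP
Event 2 (EXEC): [MAIN] PC=1: INC 2 -> ACC=2
Event 3 (EXEC): [MAIN] PC=2: INC 2 -> ACC=4
Event 4 (EXEC): [MAIN] PC=3: HALT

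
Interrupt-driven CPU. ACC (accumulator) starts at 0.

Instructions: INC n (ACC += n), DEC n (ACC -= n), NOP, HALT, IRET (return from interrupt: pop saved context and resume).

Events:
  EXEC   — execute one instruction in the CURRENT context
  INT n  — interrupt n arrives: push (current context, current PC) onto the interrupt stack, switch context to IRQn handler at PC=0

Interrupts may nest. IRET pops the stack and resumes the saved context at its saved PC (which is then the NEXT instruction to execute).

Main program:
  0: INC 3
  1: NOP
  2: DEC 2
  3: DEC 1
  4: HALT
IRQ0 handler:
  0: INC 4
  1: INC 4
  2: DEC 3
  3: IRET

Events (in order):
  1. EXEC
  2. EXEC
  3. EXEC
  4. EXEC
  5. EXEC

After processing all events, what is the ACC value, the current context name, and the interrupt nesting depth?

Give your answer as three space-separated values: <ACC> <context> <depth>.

Event 1 (EXEC): [MAIN] PC=0: INC 3 -> ACC=3
Event 2 (EXEC): [MAIN] PC=1: NOP
Event 3 (EXEC): [MAIN] PC=2: DEC 2 -> ACC=1
Event 4 (EXEC): [MAIN] PC=3: DEC 1 -> ACC=0
Event 5 (EXEC): [MAIN] PC=4: HALT

Answer: 0 MAIN 0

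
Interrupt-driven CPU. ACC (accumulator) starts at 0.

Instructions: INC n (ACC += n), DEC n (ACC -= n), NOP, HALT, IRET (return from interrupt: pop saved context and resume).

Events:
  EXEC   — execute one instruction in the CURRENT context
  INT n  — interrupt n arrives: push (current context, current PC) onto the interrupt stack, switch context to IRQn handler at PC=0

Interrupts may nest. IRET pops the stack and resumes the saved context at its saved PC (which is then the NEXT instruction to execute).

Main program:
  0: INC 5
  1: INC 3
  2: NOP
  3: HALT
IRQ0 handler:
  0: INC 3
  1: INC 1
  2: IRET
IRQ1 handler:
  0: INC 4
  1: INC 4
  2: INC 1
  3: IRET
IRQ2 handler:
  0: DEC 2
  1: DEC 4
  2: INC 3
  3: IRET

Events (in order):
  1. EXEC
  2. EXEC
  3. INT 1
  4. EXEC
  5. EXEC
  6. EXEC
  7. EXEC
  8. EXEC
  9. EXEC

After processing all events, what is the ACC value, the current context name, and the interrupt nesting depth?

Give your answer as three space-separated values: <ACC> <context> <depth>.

Answer: 17 MAIN 0

Derivation:
Event 1 (EXEC): [MAIN] PC=0: INC 5 -> ACC=5
Event 2 (EXEC): [MAIN] PC=1: INC 3 -> ACC=8
Event 3 (INT 1): INT 1 arrives: push (MAIN, PC=2), enter IRQ1 at PC=0 (depth now 1)
Event 4 (EXEC): [IRQ1] PC=0: INC 4 -> ACC=12
Event 5 (EXEC): [IRQ1] PC=1: INC 4 -> ACC=16
Event 6 (EXEC): [IRQ1] PC=2: INC 1 -> ACC=17
Event 7 (EXEC): [IRQ1] PC=3: IRET -> resume MAIN at PC=2 (depth now 0)
Event 8 (EXEC): [MAIN] PC=2: NOP
Event 9 (EXEC): [MAIN] PC=3: HALT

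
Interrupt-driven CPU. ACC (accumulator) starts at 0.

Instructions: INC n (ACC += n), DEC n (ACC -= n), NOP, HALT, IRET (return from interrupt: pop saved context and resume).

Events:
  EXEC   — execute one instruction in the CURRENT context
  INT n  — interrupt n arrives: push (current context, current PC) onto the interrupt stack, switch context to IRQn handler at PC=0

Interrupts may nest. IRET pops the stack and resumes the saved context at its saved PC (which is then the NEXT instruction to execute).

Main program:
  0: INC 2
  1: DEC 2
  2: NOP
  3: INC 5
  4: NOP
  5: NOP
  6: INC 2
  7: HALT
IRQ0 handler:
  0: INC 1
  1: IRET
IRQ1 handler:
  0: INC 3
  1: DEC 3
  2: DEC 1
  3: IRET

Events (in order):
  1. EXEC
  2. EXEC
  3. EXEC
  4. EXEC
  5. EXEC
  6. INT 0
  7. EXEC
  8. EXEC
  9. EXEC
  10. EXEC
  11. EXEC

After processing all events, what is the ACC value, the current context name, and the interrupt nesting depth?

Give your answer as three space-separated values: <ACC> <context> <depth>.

Answer: 8 MAIN 0

Derivation:
Event 1 (EXEC): [MAIN] PC=0: INC 2 -> ACC=2
Event 2 (EXEC): [MAIN] PC=1: DEC 2 -> ACC=0
Event 3 (EXEC): [MAIN] PC=2: NOP
Event 4 (EXEC): [MAIN] PC=3: INC 5 -> ACC=5
Event 5 (EXEC): [MAIN] PC=4: NOP
Event 6 (INT 0): INT 0 arrives: push (MAIN, PC=5), enter IRQ0 at PC=0 (depth now 1)
Event 7 (EXEC): [IRQ0] PC=0: INC 1 -> ACC=6
Event 8 (EXEC): [IRQ0] PC=1: IRET -> resume MAIN at PC=5 (depth now 0)
Event 9 (EXEC): [MAIN] PC=5: NOP
Event 10 (EXEC): [MAIN] PC=6: INC 2 -> ACC=8
Event 11 (EXEC): [MAIN] PC=7: HALT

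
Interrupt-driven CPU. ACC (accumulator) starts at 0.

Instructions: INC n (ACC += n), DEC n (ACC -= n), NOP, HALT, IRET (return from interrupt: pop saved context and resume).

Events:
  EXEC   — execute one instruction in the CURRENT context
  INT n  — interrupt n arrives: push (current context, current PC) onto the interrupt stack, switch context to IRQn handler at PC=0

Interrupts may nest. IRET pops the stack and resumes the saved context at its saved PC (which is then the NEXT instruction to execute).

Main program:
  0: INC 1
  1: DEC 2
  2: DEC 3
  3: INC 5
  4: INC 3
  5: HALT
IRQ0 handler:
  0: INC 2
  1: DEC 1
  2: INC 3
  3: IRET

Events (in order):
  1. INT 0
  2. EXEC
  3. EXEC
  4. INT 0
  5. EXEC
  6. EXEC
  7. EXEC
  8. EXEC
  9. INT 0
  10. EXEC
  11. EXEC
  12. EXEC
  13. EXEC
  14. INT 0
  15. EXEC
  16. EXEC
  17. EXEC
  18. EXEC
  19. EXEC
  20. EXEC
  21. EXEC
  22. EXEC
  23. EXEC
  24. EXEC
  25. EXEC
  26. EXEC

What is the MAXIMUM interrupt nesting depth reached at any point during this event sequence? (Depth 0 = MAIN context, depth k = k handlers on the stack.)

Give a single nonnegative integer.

Answer: 2

Derivation:
Event 1 (INT 0): INT 0 arrives: push (MAIN, PC=0), enter IRQ0 at PC=0 (depth now 1) [depth=1]
Event 2 (EXEC): [IRQ0] PC=0: INC 2 -> ACC=2 [depth=1]
Event 3 (EXEC): [IRQ0] PC=1: DEC 1 -> ACC=1 [depth=1]
Event 4 (INT 0): INT 0 arrives: push (IRQ0, PC=2), enter IRQ0 at PC=0 (depth now 2) [depth=2]
Event 5 (EXEC): [IRQ0] PC=0: INC 2 -> ACC=3 [depth=2]
Event 6 (EXEC): [IRQ0] PC=1: DEC 1 -> ACC=2 [depth=2]
Event 7 (EXEC): [IRQ0] PC=2: INC 3 -> ACC=5 [depth=2]
Event 8 (EXEC): [IRQ0] PC=3: IRET -> resume IRQ0 at PC=2 (depth now 1) [depth=1]
Event 9 (INT 0): INT 0 arrives: push (IRQ0, PC=2), enter IRQ0 at PC=0 (depth now 2) [depth=2]
Event 10 (EXEC): [IRQ0] PC=0: INC 2 -> ACC=7 [depth=2]
Event 11 (EXEC): [IRQ0] PC=1: DEC 1 -> ACC=6 [depth=2]
Event 12 (EXEC): [IRQ0] PC=2: INC 3 -> ACC=9 [depth=2]
Event 13 (EXEC): [IRQ0] PC=3: IRET -> resume IRQ0 at PC=2 (depth now 1) [depth=1]
Event 14 (INT 0): INT 0 arrives: push (IRQ0, PC=2), enter IRQ0 at PC=0 (depth now 2) [depth=2]
Event 15 (EXEC): [IRQ0] PC=0: INC 2 -> ACC=11 [depth=2]
Event 16 (EXEC): [IRQ0] PC=1: DEC 1 -> ACC=10 [depth=2]
Event 17 (EXEC): [IRQ0] PC=2: INC 3 -> ACC=13 [depth=2]
Event 18 (EXEC): [IRQ0] PC=3: IRET -> resume IRQ0 at PC=2 (depth now 1) [depth=1]
Event 19 (EXEC): [IRQ0] PC=2: INC 3 -> ACC=16 [depth=1]
Event 20 (EXEC): [IRQ0] PC=3: IRET -> resume MAIN at PC=0 (depth now 0) [depth=0]
Event 21 (EXEC): [MAIN] PC=0: INC 1 -> ACC=17 [depth=0]
Event 22 (EXEC): [MAIN] PC=1: DEC 2 -> ACC=15 [depth=0]
Event 23 (EXEC): [MAIN] PC=2: DEC 3 -> ACC=12 [depth=0]
Event 24 (EXEC): [MAIN] PC=3: INC 5 -> ACC=17 [depth=0]
Event 25 (EXEC): [MAIN] PC=4: INC 3 -> ACC=20 [depth=0]
Event 26 (EXEC): [MAIN] PC=5: HALT [depth=0]
Max depth observed: 2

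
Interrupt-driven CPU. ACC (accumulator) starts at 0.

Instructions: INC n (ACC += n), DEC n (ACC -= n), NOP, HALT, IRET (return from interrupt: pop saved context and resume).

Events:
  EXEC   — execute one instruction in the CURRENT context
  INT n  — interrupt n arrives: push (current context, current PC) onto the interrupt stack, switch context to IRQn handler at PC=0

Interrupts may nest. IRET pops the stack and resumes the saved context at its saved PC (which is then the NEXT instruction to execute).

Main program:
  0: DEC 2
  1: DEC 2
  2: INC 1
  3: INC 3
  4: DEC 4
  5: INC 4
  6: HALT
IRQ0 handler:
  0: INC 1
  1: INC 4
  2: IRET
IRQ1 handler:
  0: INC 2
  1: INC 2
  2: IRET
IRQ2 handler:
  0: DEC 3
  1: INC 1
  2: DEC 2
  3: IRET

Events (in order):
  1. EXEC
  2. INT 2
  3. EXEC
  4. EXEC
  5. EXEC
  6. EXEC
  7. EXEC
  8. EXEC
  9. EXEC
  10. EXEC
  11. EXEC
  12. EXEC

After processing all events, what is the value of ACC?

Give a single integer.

Answer: -4

Derivation:
Event 1 (EXEC): [MAIN] PC=0: DEC 2 -> ACC=-2
Event 2 (INT 2): INT 2 arrives: push (MAIN, PC=1), enter IRQ2 at PC=0 (depth now 1)
Event 3 (EXEC): [IRQ2] PC=0: DEC 3 -> ACC=-5
Event 4 (EXEC): [IRQ2] PC=1: INC 1 -> ACC=-4
Event 5 (EXEC): [IRQ2] PC=2: DEC 2 -> ACC=-6
Event 6 (EXEC): [IRQ2] PC=3: IRET -> resume MAIN at PC=1 (depth now 0)
Event 7 (EXEC): [MAIN] PC=1: DEC 2 -> ACC=-8
Event 8 (EXEC): [MAIN] PC=2: INC 1 -> ACC=-7
Event 9 (EXEC): [MAIN] PC=3: INC 3 -> ACC=-4
Event 10 (EXEC): [MAIN] PC=4: DEC 4 -> ACC=-8
Event 11 (EXEC): [MAIN] PC=5: INC 4 -> ACC=-4
Event 12 (EXEC): [MAIN] PC=6: HALT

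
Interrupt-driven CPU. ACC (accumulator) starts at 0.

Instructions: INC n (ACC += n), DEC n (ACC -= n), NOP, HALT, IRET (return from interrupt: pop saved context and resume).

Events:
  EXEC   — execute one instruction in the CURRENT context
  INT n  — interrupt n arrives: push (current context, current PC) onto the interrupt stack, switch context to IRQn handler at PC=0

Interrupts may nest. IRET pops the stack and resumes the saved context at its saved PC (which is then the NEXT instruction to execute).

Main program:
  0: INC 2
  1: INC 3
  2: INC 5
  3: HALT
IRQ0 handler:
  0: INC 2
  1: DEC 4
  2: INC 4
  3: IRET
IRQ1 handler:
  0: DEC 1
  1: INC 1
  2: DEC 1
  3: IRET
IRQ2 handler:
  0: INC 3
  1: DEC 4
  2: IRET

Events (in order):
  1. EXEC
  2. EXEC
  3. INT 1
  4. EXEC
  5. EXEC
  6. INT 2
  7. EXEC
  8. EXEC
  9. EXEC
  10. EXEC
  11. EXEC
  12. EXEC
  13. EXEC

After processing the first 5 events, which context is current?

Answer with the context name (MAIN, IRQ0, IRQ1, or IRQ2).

Event 1 (EXEC): [MAIN] PC=0: INC 2 -> ACC=2
Event 2 (EXEC): [MAIN] PC=1: INC 3 -> ACC=5
Event 3 (INT 1): INT 1 arrives: push (MAIN, PC=2), enter IRQ1 at PC=0 (depth now 1)
Event 4 (EXEC): [IRQ1] PC=0: DEC 1 -> ACC=4
Event 5 (EXEC): [IRQ1] PC=1: INC 1 -> ACC=5

Answer: IRQ1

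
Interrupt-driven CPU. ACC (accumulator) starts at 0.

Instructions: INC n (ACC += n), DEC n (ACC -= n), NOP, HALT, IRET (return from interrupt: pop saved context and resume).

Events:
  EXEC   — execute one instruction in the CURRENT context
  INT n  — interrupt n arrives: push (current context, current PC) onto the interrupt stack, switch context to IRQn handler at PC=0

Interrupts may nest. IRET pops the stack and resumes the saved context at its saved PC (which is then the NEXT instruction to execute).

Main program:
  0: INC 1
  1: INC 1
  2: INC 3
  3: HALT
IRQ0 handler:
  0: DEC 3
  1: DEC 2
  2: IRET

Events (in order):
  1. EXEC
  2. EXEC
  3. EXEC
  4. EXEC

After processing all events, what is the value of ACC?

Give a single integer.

Answer: 5

Derivation:
Event 1 (EXEC): [MAIN] PC=0: INC 1 -> ACC=1
Event 2 (EXEC): [MAIN] PC=1: INC 1 -> ACC=2
Event 3 (EXEC): [MAIN] PC=2: INC 3 -> ACC=5
Event 4 (EXEC): [MAIN] PC=3: HALT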